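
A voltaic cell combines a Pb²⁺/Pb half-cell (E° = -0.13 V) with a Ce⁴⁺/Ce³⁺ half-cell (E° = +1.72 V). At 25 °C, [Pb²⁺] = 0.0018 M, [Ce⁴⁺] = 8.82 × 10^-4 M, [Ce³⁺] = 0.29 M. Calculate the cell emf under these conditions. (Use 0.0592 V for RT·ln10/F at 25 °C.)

1.78 V

The Ce⁴⁺/Ce³⁺ couple has the higher reduction potential and acts as the cathode, so E°_cell = +1.72 − (-0.13) = 1.85 V.
Balancing electrons gives n = 2; the reaction quotient is Q = [Pb²⁺]·[Ce³⁺]^2/[Ce⁴⁺]^2 = 195.
At 25 °C, E = E° − (0.0592/n) log Q = 1.85 − (0.0592/2)(2.289) = 1.850 − 0.068 = 1.782 V.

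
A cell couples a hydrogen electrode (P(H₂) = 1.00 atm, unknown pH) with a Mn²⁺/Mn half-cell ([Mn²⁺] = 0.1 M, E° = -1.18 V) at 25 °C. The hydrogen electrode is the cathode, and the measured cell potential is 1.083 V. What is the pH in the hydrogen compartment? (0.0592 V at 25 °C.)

pH = 2.14

E°_cell = 1.18 V and n = 2.
log Q = n(E° − E)/0.0592 = 2×(1.18 − 1.083)/0.0592 = 3.277.
With Q = [Mn²⁺]·P(H₂) / [H⁺]^2, solving for [H⁺] gives log[H⁺] = -2.139, so pH = 2.14.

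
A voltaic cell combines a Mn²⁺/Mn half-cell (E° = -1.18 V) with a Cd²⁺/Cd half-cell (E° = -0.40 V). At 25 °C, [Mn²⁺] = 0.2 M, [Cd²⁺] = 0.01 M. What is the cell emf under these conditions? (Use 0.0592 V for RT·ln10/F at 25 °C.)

The Cd²⁺/Cd couple has the higher reduction potential and acts as the cathode, so E°_cell = -0.40 − (-1.18) = 0.78 V.
Balancing electrons gives n = 2; the reaction quotient is Q = [Mn²⁺]/[Cd²⁺] = 20.0.
At 25 °C, E = E° − (0.0592/n) log Q = 0.78 − (0.0592/2)(1.301) = 0.780 − 0.039 = 0.741 V.

0.741 V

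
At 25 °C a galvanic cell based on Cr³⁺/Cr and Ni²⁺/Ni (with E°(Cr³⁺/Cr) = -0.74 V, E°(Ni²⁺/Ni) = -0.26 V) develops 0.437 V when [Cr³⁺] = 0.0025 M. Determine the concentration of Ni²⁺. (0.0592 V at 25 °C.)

From the Nernst equation, log Q = n(E° − E)/0.0592 = 6(0.48 − 0.437)/0.0592 = 4.358, so Q = 2.28 × 10^4.
With Q = [Cr³⁺]^2/[Ni²⁺]^3 and the known concentrations, [Ni²⁺]^3 in the denominator gives [Ni²⁺] = 6.5 × 10^-4 M.

6.5 × 10^-4 M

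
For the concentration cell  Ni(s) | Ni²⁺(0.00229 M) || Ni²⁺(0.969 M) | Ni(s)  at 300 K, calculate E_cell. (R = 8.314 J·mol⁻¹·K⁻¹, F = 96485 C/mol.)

Both half-cells are Ni²⁺/Ni, so E°_cell = 0. The concentrated side is the cathode; the cell reaction moves Ni²⁺ from high to low concentration with n = 2.
Q = [Ni²⁺]_dilute/[Ni²⁺]_conc = 0.00229/0.969 = 0.00236.
E = 0 − (RT/nF) ln Q = −((8.314×300)/(2×96485))(-6.048) = 0.0782 V.

0.078 V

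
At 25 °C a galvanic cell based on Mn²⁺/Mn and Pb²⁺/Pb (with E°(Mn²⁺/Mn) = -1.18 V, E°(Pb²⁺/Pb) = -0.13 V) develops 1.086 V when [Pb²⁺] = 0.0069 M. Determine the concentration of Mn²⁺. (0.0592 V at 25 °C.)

From the Nernst equation, log Q = n(E° − E)/0.0592 = 2(1.05 − 1.086)/0.0592 = -1.216, so Q = 0.0608.
With Q = [Mn²⁺]/[Pb²⁺] and the known concentrations, [Mn²⁺] in the numerator gives [Mn²⁺] = 4.2 × 10^-4 M.

4.2 × 10^-4 M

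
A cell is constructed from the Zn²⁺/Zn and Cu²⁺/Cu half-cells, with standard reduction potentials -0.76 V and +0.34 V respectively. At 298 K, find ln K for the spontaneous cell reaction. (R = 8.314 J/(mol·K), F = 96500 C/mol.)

E°_cell = +0.34 − (-0.76) = 1.10 V, with n = 2 electrons transferred.
At equilibrium E = 0, so the Nernst equation gives ln K = nFE°/RT = (2)(96500)(1.10)/((8.314)(298)) = 85.69.

ln K = 85.7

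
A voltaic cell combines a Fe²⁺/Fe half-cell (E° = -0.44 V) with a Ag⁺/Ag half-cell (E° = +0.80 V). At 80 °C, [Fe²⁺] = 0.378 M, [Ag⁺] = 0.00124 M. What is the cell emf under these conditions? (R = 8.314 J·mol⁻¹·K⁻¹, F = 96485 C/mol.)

1.05 V

The Ag⁺/Ag couple has the higher reduction potential and acts as the cathode, so E°_cell = +0.80 − (-0.44) = 1.24 V.
Balancing electrons gives n = 2; the reaction quotient is Q = [Fe²⁺]/[Ag⁺]^2 = 2.46 × 10^5.
E = E° − (RT/nF) ln Q = 1.24 − (8.314×353)/(2×96485) × (12.412) = 1.240 − 0.189 = 1.051 V.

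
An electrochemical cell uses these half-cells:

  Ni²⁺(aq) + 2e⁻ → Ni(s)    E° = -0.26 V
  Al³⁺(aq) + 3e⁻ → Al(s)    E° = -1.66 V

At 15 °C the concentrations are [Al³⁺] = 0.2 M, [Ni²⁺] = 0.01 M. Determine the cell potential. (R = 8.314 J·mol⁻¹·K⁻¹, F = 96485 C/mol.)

1.36 V

The Ni²⁺/Ni couple has the higher reduction potential and acts as the cathode, so E°_cell = -0.26 − (-1.66) = 1.40 V.
Balancing electrons gives n = 6; the reaction quotient is Q = [Al³⁺]^2/[Ni²⁺]^3 = 4 × 10^4.
E = E° − (RT/nF) ln Q = 1.40 − (8.314×288)/(6×96485) × (10.597) = 1.400 − 0.044 = 1.356 V.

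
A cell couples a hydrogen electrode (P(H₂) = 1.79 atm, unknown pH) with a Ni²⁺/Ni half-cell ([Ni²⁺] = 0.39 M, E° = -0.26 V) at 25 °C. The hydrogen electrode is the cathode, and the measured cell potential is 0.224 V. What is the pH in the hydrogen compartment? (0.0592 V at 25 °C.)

E°_cell = 0.26 V and n = 2.
log Q = n(E° − E)/0.0592 = 2×(0.26 − 0.224)/0.0592 = 1.216.
With Q = [Ni²⁺]·P(H₂) / [H⁺]^2, solving for [H⁺] gives log[H⁺] = -0.686, so pH = 0.69.

pH = 0.69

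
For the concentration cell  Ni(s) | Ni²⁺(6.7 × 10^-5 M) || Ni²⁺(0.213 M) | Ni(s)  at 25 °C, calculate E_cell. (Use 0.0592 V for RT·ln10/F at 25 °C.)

Both half-cells are Ni²⁺/Ni, so E°_cell = 0. The concentrated side is the cathode; the cell reaction moves Ni²⁺ from high to low concentration with n = 2.
Q = [Ni²⁺]_dilute/[Ni²⁺]_conc = 6.7 × 10^-5/0.213 = 3.15 × 10^-4.
E = 0 − (0.0592/2) log Q = −(0.0592/2)(-3.502) = 0.1037 V.

0.10 V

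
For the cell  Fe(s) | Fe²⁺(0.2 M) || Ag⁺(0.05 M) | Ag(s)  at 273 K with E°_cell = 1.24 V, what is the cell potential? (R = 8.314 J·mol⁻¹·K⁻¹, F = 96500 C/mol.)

1.19 V

Balancing electrons gives n = 2; the reaction quotient is Q = [Fe²⁺]/[Ag⁺]^2 = 80.0.
E = E° − (RT/nF) ln Q = 1.24 − (8.314×273)/(2×96500) × (4.382) = 1.240 − 0.052 = 1.188 V.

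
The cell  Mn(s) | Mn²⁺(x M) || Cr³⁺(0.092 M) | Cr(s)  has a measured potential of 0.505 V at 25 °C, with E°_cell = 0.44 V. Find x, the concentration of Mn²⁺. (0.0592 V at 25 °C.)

0.0013 M

From the Nernst equation, log Q = n(E° − E)/0.0592 = 6(0.44 − 0.505)/0.0592 = -6.588, so Q = 2.58 × 10^-7.
With Q = [Mn²⁺]^3/[Cr³⁺]^2 and the known concentrations, [Mn²⁺]^3 in the numerator gives [Mn²⁺] = 0.0013 M.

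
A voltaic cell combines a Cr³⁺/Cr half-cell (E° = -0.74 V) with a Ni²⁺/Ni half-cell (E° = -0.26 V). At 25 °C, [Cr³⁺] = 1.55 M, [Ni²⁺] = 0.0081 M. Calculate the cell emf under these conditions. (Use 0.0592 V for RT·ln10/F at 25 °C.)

The Ni²⁺/Ni couple has the higher reduction potential and acts as the cathode, so E°_cell = -0.26 − (-0.74) = 0.48 V.
Balancing electrons gives n = 6; the reaction quotient is Q = [Cr³⁺]^2/[Ni²⁺]^3 = 4.52 × 10^6.
At 25 °C, E = E° − (0.0592/n) log Q = 0.48 − (0.0592/6)(6.655) = 0.480 − 0.066 = 0.414 V.

0.414 V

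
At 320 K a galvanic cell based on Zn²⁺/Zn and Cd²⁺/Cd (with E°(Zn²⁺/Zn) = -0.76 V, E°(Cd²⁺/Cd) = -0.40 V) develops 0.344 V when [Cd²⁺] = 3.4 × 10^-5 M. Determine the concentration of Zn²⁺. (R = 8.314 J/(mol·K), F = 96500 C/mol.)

1.1 × 10^-4 M

From the Nernst equation, ln Q = nF(E° − E)/RT = 2×96500×(0.36 − 0.344)/(8.314×320) = 1.161, so Q = 3.19.
With Q = [Zn²⁺]/[Cd²⁺] and the known concentrations, [Zn²⁺] in the numerator gives [Zn²⁺] = 1.1 × 10^-4 M.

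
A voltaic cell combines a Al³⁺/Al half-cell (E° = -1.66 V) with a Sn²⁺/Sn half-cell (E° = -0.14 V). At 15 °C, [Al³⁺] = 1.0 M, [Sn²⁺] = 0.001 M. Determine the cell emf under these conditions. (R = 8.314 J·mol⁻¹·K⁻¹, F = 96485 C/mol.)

1.43 V

The Sn²⁺/Sn couple has the higher reduction potential and acts as the cathode, so E°_cell = -0.14 − (-1.66) = 1.52 V.
Balancing electrons gives n = 6; the reaction quotient is Q = [Al³⁺]^2/[Sn²⁺]^3 = 1 × 10^9.
E = E° − (RT/nF) ln Q = 1.52 − (8.314×288)/(6×96485) × (20.723) = 1.520 − 0.086 = 1.434 V.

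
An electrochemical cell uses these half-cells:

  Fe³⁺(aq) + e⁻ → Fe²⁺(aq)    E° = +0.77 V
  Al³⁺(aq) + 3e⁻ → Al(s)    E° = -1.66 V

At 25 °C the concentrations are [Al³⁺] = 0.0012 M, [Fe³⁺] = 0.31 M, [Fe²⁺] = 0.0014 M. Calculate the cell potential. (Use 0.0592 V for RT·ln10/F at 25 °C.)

2.63 V

The Fe³⁺/Fe²⁺ couple has the higher reduction potential and acts as the cathode, so E°_cell = +0.77 − (-1.66) = 2.43 V.
Balancing electrons gives n = 3; the reaction quotient is Q = [Al³⁺]·[Fe²⁺]^3/[Fe³⁺]^3 = 1.11 × 10^-10.
At 25 °C, E = E° − (0.0592/n) log Q = 2.43 − (0.0592/3)(-9.957) = 2.430 + 0.196 = 2.626 V.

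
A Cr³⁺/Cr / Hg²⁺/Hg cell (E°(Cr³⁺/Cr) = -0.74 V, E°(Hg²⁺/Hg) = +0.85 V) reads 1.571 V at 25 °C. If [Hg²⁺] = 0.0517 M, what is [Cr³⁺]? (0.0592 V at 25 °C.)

0.11 M

From the Nernst equation, log Q = n(E° − E)/0.0592 = 6(1.59 − 1.571)/0.0592 = 1.926, so Q = 84.3.
With Q = [Cr³⁺]^2/[Hg²⁺]^3 and the known concentrations, [Cr³⁺]^2 in the numerator gives [Cr³⁺] = 0.11 M.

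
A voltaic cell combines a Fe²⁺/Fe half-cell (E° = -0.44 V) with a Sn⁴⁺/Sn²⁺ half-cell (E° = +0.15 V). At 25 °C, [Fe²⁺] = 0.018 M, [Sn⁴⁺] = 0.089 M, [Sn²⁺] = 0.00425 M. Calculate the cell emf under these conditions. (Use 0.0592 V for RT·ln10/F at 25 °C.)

0.681 V

The Sn⁴⁺/Sn²⁺ couple has the higher reduction potential and acts as the cathode, so E°_cell = +0.15 − (-0.44) = 0.59 V.
Balancing electrons gives n = 2; the reaction quotient is Q = [Fe²⁺]·[Sn²⁺]/[Sn⁴⁺] = 8.6 × 10^-4.
At 25 °C, E = E° − (0.0592/n) log Q = 0.59 − (0.0592/2)(-3.066) = 0.590 + 0.091 = 0.681 V.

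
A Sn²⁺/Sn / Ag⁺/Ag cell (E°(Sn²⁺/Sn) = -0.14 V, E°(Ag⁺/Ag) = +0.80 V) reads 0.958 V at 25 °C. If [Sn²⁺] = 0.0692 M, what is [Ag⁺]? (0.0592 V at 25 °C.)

0.53 M

From the Nernst equation, log Q = n(E° − E)/0.0592 = 2(0.94 − 0.958)/0.0592 = -0.608, so Q = 0.247.
With Q = [Sn²⁺]/[Ag⁺]^2 and the known concentrations, [Ag⁺]^2 in the denominator gives [Ag⁺] = 0.53 M.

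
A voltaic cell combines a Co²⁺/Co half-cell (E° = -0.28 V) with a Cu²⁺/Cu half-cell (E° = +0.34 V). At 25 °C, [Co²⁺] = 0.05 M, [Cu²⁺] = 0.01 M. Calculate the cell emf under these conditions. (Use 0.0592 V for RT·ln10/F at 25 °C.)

The Cu²⁺/Cu couple has the higher reduction potential and acts as the cathode, so E°_cell = +0.34 − (-0.28) = 0.62 V.
Balancing electrons gives n = 2; the reaction quotient is Q = [Co²⁺]/[Cu²⁺] = 5.00.
At 25 °C, E = E° − (0.0592/n) log Q = 0.62 − (0.0592/2)(0.699) = 0.620 − 0.021 = 0.599 V.

0.599 V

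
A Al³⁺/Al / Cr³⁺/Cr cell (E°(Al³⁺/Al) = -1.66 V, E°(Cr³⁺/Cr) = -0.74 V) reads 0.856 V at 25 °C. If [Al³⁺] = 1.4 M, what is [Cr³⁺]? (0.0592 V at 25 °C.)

8 × 10^-4 M

From the Nernst equation, log Q = n(E° − E)/0.0592 = 3(0.92 − 0.856)/0.0592 = 3.243, so Q = 1750.
With Q = [Al³⁺]/[Cr³⁺] and the known concentrations, [Cr³⁺] in the denominator gives [Cr³⁺] = 8 × 10^-4 M.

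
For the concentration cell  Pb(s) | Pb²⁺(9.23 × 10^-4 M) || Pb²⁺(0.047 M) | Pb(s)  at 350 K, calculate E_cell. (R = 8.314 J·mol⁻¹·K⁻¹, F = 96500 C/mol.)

0.059 V

Both half-cells are Pb²⁺/Pb, so E°_cell = 0. The concentrated side is the cathode; the cell reaction moves Pb²⁺ from high to low concentration with n = 2.
Q = [Pb²⁺]_dilute/[Pb²⁺]_conc = 9.23 × 10^-4/0.047 = 0.0196.
E = 0 − (RT/nF) ln Q = −((8.314×350)/(2×96500))(-3.930) = 0.0593 V.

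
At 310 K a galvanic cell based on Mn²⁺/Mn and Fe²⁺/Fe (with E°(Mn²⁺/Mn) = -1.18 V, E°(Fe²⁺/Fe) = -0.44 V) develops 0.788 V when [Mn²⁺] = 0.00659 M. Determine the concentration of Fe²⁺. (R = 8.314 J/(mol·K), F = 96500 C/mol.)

From the Nernst equation, ln Q = nF(E° − E)/RT = 2×96500×(0.74 − 0.788)/(8.314×310) = -3.594, so Q = 0.0275.
With Q = [Mn²⁺]/[Fe²⁺] and the known concentrations, [Fe²⁺] in the denominator gives [Fe²⁺] = 0.24 M.

0.24 M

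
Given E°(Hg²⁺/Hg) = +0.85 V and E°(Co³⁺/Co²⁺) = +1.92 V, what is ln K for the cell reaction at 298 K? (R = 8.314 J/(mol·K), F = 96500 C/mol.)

ln K = 83.4

E°_cell = +1.92 − (+0.85) = 1.07 V, with n = 2 electrons transferred.
At equilibrium E = 0, so the Nernst equation gives ln K = nFE°/RT = (2)(96500)(1.07)/((8.314)(298)) = 83.35.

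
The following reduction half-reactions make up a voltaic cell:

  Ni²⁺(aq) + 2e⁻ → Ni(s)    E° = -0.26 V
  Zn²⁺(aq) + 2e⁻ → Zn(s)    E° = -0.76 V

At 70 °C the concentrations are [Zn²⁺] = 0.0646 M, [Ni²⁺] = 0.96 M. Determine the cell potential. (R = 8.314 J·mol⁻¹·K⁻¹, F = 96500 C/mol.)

The Ni²⁺/Ni couple has the higher reduction potential and acts as the cathode, so E°_cell = -0.26 − (-0.76) = 0.50 V.
Balancing electrons gives n = 2; the reaction quotient is Q = [Zn²⁺]/[Ni²⁺] = 0.0673.
E = E° − (RT/nF) ln Q = 0.50 − (8.314×343)/(2×96500) × (-2.699) = 0.500 + 0.040 = 0.540 V.

0.540 V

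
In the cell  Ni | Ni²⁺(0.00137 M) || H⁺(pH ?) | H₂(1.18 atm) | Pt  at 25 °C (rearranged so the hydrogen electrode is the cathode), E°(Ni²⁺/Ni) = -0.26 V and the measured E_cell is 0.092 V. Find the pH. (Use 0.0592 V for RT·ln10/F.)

E°_cell = 0.26 V and n = 2.
log Q = n(E° − E)/0.0592 = 2×(0.26 − 0.092)/0.0592 = 5.676.
With Q = [Ni²⁺]·P(H₂) / [H⁺]^2, solving for [H⁺] gives log[H⁺] = -4.234, so pH = 4.23.

pH = 4.23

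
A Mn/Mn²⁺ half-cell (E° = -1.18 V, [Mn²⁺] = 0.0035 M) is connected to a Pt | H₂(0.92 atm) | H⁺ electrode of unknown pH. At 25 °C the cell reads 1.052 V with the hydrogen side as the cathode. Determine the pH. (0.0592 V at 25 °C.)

E°_cell = 1.18 V and n = 2.
log Q = n(E° − E)/0.0592 = 2×(1.18 − 1.052)/0.0592 = 4.324.
With Q = [Mn²⁺]·P(H₂) / [H⁺]^2, solving for [H⁺] gives log[H⁺] = -3.408, so pH = 3.41.

pH = 3.41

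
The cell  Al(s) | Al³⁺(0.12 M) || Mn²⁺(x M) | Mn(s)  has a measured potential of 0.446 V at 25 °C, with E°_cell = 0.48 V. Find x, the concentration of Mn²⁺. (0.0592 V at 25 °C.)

From the Nernst equation, log Q = n(E° − E)/0.0592 = 6(0.48 − 0.446)/0.0592 = 3.446, so Q = 2790.
With Q = [Al³⁺]^2/[Mn²⁺]^3 and the known concentrations, [Mn²⁺]^3 in the denominator gives [Mn²⁺] = 0.017 M.

0.017 M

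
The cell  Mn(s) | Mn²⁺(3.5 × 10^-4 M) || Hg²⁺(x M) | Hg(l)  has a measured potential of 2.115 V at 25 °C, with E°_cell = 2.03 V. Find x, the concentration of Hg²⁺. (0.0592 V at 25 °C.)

From the Nernst equation, log Q = n(E° − E)/0.0592 = 2(2.03 − 2.115)/0.0592 = -2.872, so Q = 0.00134.
With Q = [Mn²⁺]/[Hg²⁺] and the known concentrations, [Hg²⁺] in the denominator gives [Hg²⁺] = 0.26 M.

0.26 M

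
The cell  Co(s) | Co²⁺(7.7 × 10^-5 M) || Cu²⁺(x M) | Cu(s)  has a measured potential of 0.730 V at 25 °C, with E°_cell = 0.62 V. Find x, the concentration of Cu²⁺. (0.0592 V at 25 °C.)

0.4 M

From the Nernst equation, log Q = n(E° − E)/0.0592 = 2(0.62 − 0.730)/0.0592 = -3.716, so Q = 1.92 × 10^-4.
With Q = [Co²⁺]/[Cu²⁺] and the known concentrations, [Cu²⁺] in the denominator gives [Cu²⁺] = 0.4 M.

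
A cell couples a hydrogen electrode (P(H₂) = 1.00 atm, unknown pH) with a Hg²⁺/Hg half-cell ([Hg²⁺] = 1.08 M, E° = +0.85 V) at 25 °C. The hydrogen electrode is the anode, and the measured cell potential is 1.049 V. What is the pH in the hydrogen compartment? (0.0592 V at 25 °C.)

pH = 3.34

E°_cell = 0.85 V and n = 2.
log Q = n(E° − E)/0.0592 = 2×(0.85 − 1.049)/0.0592 = -6.723.
With Q = [H⁺]^2 / ([Hg²⁺]·P(H₂)), solving for [H⁺] gives log[H⁺] = -3.345, so pH = 3.34.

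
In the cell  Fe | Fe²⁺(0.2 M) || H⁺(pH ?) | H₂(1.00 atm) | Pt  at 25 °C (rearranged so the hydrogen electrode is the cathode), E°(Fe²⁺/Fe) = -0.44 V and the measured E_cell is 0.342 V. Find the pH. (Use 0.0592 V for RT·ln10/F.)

pH = 2.00

E°_cell = 0.44 V and n = 2.
log Q = n(E° − E)/0.0592 = 2×(0.44 − 0.342)/0.0592 = 3.311.
With Q = [Fe²⁺]·P(H₂) / [H⁺]^2, solving for [H⁺] gives log[H⁺] = -2.005, so pH = 2.00.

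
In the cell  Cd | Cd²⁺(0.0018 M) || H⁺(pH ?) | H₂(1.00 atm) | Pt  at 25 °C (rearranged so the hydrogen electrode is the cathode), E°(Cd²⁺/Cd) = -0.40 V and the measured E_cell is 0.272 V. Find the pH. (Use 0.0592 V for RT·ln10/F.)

pH = 3.53

E°_cell = 0.40 V and n = 2.
log Q = n(E° − E)/0.0592 = 2×(0.40 − 0.272)/0.0592 = 4.324.
With Q = [Cd²⁺]·P(H₂) / [H⁺]^2, solving for [H⁺] gives log[H⁺] = -3.535, so pH = 3.53.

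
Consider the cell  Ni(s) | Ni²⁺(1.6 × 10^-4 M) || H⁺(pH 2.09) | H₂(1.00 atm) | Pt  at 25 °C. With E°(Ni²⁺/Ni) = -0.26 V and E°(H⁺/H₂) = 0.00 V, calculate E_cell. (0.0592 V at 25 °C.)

The hydrogen couple is the cathode, so E°_cell = 0.26 V; n = 2.
[H⁺] = 10^(−2.09) = 0.0081 M, and Q = [Ni²⁺]·P(H₂) / [H⁺]^2 = 2.42.
E = E° − (0.0592/2) log Q = 0.26 − (0.0592/2)(0.384) = 0.249 V.

0.25 V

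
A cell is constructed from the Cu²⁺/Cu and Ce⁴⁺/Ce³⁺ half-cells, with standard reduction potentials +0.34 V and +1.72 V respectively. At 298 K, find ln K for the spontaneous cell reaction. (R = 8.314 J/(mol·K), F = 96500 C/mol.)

E°_cell = +1.72 − (+0.34) = 1.38 V, with n = 2 electrons transferred.
At equilibrium E = 0, so the Nernst equation gives ln K = nFE°/RT = (2)(96500)(1.38)/((8.314)(298)) = 107.50.

ln K = 107.5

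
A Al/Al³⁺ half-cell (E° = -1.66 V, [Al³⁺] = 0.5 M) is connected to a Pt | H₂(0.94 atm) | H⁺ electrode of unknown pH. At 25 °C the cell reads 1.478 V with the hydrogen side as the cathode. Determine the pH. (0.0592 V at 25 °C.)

E°_cell = 1.66 V and n = 6.
log Q = n(E° − E)/0.0592 = 6×(1.66 − 1.478)/0.0592 = 18.446.
With Q = [Al³⁺]^2·P(H₂)^3 / [H⁺]^6, solving for [H⁺] gives log[H⁺] = -3.188, so pH = 3.19.

pH = 3.19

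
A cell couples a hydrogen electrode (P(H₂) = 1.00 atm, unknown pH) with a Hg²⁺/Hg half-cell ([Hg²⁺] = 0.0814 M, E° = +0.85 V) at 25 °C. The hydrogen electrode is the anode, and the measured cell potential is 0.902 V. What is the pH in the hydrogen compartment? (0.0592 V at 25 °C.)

pH = 1.42

E°_cell = 0.85 V and n = 2.
log Q = n(E° − E)/0.0592 = 2×(0.85 − 0.902)/0.0592 = -1.757.
With Q = [H⁺]^2 / ([Hg²⁺]·P(H₂)), solving for [H⁺] gives log[H⁺] = -1.423, so pH = 1.42.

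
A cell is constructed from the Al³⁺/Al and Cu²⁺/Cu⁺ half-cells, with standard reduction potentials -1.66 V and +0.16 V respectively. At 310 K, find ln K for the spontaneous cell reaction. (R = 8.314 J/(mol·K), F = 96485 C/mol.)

ln K = 204.4

E°_cell = +0.16 − (-1.66) = 1.82 V, with n = 3 electrons transferred.
At equilibrium E = 0, so the Nernst equation gives ln K = nFE°/RT = (3)(96485)(1.82)/((8.314)(310)) = 204.40.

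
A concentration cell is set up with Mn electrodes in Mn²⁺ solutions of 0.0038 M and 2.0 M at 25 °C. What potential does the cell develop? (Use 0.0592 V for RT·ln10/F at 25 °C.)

0.081 V

Both half-cells are Mn²⁺/Mn, so E°_cell = 0. The concentrated side is the cathode; the cell reaction moves Mn²⁺ from high to low concentration with n = 2.
Q = [Mn²⁺]_dilute/[Mn²⁺]_conc = 0.0038/2.0 = 0.00190.
E = 0 − (0.0592/2) log Q = −(0.0592/2)(-2.721) = 0.0805 V.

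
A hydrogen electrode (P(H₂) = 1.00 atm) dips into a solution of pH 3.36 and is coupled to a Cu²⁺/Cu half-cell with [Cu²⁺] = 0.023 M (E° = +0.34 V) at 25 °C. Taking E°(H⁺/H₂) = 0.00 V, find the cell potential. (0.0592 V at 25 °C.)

0.49 V

The Cu²⁺/Cu couple is the cathode, so E°_cell = 0.34 V; n = 2.
[H⁺] = 10^(−3.36) = 4.4 × 10^-4 M, and Q = [H⁺]^2 / ([Cu²⁺]·P(H₂)) = 8.28 × 10^-6.
E = E° − (0.0592/2) log Q = 0.34 − (0.0592/2)(-5.082) = 0.490 V.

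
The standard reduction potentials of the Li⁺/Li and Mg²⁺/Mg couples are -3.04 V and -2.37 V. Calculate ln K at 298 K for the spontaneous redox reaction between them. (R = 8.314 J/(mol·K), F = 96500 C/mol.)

E°_cell = -2.37 − (-3.04) = 0.67 V, with n = 2 electrons transferred.
At equilibrium E = 0, so the Nernst equation gives ln K = nFE°/RT = (2)(96500)(0.67)/((8.314)(298)) = 52.19.

ln K = 52.2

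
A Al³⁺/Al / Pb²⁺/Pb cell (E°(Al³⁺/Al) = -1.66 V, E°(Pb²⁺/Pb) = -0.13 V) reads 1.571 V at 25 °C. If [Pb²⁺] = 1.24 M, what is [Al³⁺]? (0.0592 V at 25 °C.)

0.012 M

From the Nernst equation, log Q = n(E° − E)/0.0592 = 6(1.53 − 1.571)/0.0592 = -4.155, so Q = 6.99 × 10^-5.
With Q = [Al³⁺]^2/[Pb²⁺]^3 and the known concentrations, [Al³⁺]^2 in the numerator gives [Al³⁺] = 0.012 M.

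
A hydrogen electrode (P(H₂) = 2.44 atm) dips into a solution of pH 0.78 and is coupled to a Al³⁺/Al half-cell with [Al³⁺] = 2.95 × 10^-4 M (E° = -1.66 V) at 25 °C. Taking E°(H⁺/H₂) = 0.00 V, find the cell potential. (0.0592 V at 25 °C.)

1.67 V

The hydrogen couple is the cathode, so E°_cell = 1.66 V; n = 6.
[H⁺] = 10^(−0.78) = 0.17 M, and Q = [Al³⁺]^2·P(H₂)^3 / [H⁺]^6 = 0.0605.
E = E° − (0.0592/6) log Q = 1.66 − (0.0592/6)(-1.218) = 1.672 V.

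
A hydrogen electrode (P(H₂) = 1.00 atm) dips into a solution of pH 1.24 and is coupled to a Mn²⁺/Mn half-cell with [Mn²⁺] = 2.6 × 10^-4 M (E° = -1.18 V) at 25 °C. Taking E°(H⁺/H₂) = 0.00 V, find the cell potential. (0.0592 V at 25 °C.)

The hydrogen couple is the cathode, so E°_cell = 1.18 V; n = 2.
[H⁺] = 10^(−1.24) = 0.058 M, and Q = [Mn²⁺]·P(H₂) / [H⁺]^2 = 0.0785.
E = E° − (0.0592/2) log Q = 1.18 − (0.0592/2)(-1.105) = 1.213 V.

1.21 V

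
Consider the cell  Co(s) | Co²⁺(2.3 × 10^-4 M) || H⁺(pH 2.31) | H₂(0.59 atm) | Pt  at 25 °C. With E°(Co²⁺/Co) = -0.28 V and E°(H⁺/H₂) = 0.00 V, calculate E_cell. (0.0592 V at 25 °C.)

0.26 V

The hydrogen couple is the cathode, so E°_cell = 0.28 V; n = 2.
[H⁺] = 10^(−2.31) = 0.0049 M, and Q = [Co²⁺]·P(H₂) / [H⁺]^2 = 5.66.
E = E° − (0.0592/2) log Q = 0.28 − (0.0592/2)(0.753) = 0.258 V.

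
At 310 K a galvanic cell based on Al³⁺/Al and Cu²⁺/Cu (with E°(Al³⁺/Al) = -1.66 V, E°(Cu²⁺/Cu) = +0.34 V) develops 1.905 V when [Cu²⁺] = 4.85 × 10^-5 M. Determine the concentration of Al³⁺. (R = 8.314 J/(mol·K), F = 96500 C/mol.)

0.015 M

From the Nernst equation, ln Q = nF(E° − E)/RT = 6×96500×(2.00 − 1.905)/(8.314×310) = 21.342, so Q = 1.86 × 10^9.
With Q = [Al³⁺]^2/[Cu²⁺]^3 and the known concentrations, [Al³⁺]^2 in the numerator gives [Al³⁺] = 0.015 M.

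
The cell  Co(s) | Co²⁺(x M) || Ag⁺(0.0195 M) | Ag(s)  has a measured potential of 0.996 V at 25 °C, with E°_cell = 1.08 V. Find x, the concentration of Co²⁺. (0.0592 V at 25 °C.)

From the Nernst equation, log Q = n(E° − E)/0.0592 = 2(1.08 − 0.996)/0.0592 = 2.838, so Q = 688.
With Q = [Co²⁺]/[Ag⁺]^2 and the known concentrations, [Co²⁺] in the numerator gives [Co²⁺] = 0.26 M.

0.26 M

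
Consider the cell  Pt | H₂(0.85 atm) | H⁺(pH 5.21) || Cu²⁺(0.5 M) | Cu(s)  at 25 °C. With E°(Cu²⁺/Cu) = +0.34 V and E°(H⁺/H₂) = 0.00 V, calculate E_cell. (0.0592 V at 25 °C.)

0.64 V

The Cu²⁺/Cu couple is the cathode, so E°_cell = 0.34 V; n = 2.
[H⁺] = 10^(−5.21) = 6.2 × 10^-6 M, and Q = [H⁺]^2 / ([Cu²⁺]·P(H₂)) = 8.95 × 10^-11.
E = E° − (0.0592/2) log Q = 0.34 − (0.0592/2)(-10.048) = 0.637 V.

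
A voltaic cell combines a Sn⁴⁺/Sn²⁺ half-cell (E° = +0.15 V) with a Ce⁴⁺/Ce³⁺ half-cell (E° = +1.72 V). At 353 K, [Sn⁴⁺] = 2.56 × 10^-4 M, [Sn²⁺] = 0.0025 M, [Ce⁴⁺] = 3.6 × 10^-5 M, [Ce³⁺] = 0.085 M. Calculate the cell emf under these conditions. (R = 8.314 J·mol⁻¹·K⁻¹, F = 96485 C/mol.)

1.37 V

The Ce⁴⁺/Ce³⁺ couple has the higher reduction potential and acts as the cathode, so E°_cell = +1.72 − (+0.15) = 1.57 V.
Balancing electrons gives n = 2; the reaction quotient is Q = [Sn⁴⁺]·[Ce³⁺]^2/([Sn²⁺]·[Ce⁴⁺]^2) = 5.71 × 10^5.
E = E° − (RT/nF) ln Q = 1.57 − (8.314×353)/(2×96485) × (13.255) = 1.570 − 0.202 = 1.368 V.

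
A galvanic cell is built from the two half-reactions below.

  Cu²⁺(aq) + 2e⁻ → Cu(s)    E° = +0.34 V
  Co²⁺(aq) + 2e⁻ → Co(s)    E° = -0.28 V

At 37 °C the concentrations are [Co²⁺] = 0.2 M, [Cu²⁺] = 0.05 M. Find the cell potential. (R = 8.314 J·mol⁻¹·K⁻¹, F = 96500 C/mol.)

0.601 V

The Cu²⁺/Cu couple has the higher reduction potential and acts as the cathode, so E°_cell = +0.34 − (-0.28) = 0.62 V.
Balancing electrons gives n = 2; the reaction quotient is Q = [Co²⁺]/[Cu²⁺] = 4.00.
E = E° − (RT/nF) ln Q = 0.62 − (8.314×310)/(2×96500) × (1.386) = 0.620 − 0.019 = 0.601 V.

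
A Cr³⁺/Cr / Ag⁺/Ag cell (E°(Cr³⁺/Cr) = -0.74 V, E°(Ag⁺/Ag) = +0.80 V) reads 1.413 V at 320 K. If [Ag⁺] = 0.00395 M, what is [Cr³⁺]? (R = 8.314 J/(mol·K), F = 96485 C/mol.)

0.062 M

From the Nernst equation, ln Q = nF(E° − E)/RT = 3×96485×(1.54 − 1.413)/(8.314×320) = 13.817, so Q = 1 × 10^6.
With Q = [Cr³⁺]/[Ag⁺]^3 and the known concentrations, [Cr³⁺] in the numerator gives [Cr³⁺] = 0.062 M.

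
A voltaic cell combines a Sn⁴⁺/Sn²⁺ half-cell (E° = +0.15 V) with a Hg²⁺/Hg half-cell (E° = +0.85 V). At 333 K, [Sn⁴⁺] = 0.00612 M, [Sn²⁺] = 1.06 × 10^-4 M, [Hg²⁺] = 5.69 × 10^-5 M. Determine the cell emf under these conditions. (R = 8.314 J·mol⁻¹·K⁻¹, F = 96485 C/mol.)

0.502 V

The Hg²⁺/Hg couple has the higher reduction potential and acts as the cathode, so E°_cell = +0.85 − (+0.15) = 0.70 V.
Balancing electrons gives n = 2; the reaction quotient is Q = [Sn⁴⁺]/([Sn²⁺]·[Hg²⁺]) = 1.01 × 10^6.
E = E° − (RT/nF) ln Q = 0.70 − (8.314×333)/(2×96485) × (13.830) = 0.700 − 0.198 = 0.502 V.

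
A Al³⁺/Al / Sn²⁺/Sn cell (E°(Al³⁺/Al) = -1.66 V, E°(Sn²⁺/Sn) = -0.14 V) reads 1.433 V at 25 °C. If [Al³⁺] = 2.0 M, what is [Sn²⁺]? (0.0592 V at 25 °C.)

0.0018 M

From the Nernst equation, log Q = n(E° − E)/0.0592 = 6(1.52 − 1.433)/0.0592 = 8.818, so Q = 6.57 × 10^8.
With Q = [Al³⁺]^2/[Sn²⁺]^3 and the known concentrations, [Sn²⁺]^3 in the denominator gives [Sn²⁺] = 0.0018 M.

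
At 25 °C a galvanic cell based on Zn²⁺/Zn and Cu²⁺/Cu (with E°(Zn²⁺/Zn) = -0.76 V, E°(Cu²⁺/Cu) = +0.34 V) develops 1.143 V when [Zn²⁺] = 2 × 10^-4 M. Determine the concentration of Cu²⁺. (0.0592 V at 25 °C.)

From the Nernst equation, log Q = n(E° − E)/0.0592 = 2(1.10 − 1.143)/0.0592 = -1.453, so Q = 0.0353.
With Q = [Zn²⁺]/[Cu²⁺] and the known concentrations, [Cu²⁺] in the denominator gives [Cu²⁺] = 0.0057 M.

0.0057 M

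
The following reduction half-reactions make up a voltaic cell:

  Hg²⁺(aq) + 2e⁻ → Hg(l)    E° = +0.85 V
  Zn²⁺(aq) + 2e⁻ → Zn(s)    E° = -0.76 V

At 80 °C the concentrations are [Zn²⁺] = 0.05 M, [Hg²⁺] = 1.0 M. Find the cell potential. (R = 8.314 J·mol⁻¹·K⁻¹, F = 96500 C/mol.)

1.66 V

The Hg²⁺/Hg couple has the higher reduction potential and acts as the cathode, so E°_cell = +0.85 − (-0.76) = 1.61 V.
Balancing electrons gives n = 2; the reaction quotient is Q = [Zn²⁺]/[Hg²⁺] = 0.0500.
E = E° − (RT/nF) ln Q = 1.61 − (8.314×353)/(2×96500) × (-2.996) = 1.610 + 0.046 = 1.656 V.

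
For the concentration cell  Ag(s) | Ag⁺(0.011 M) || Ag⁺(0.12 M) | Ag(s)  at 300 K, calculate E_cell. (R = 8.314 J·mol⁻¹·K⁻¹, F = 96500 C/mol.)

Both half-cells are Ag⁺/Ag, so E°_cell = 0. The concentrated side is the cathode; the cell reaction moves Ag⁺ from high to low concentration with n = 1.
Q = [Ag⁺]_dilute/[Ag⁺]_conc = 0.011/0.12 = 0.0917.
E = 0 − (RT/nF) ln Q = −((8.314×300)/(1×96500))(-2.390) = 0.0618 V.

0.062 V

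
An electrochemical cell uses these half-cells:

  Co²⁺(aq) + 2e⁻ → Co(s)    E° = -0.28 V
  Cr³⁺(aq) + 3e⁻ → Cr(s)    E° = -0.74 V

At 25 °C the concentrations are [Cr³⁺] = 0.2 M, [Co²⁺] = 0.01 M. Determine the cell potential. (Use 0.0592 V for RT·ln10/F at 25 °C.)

0.415 V

The Co²⁺/Co couple has the higher reduction potential and acts as the cathode, so E°_cell = -0.28 − (-0.74) = 0.46 V.
Balancing electrons gives n = 6; the reaction quotient is Q = [Cr³⁺]^2/[Co²⁺]^3 = 4 × 10^4.
At 25 °C, E = E° − (0.0592/n) log Q = 0.46 − (0.0592/6)(4.602) = 0.460 − 0.045 = 0.415 V.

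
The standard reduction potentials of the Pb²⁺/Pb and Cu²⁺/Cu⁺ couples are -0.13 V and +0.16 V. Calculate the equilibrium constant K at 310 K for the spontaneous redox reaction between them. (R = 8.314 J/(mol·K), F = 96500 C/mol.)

2.7 × 10^9

E°_cell = +0.16 − (-0.13) = 0.29 V, with n = 2 electrons transferred.
At equilibrium E = 0, so the Nernst equation gives ln K = nFE°/RT = (2)(96500)(0.29)/((8.314)(310)) = 21.72.
K = e^21.72 = 2.7 × 10^9.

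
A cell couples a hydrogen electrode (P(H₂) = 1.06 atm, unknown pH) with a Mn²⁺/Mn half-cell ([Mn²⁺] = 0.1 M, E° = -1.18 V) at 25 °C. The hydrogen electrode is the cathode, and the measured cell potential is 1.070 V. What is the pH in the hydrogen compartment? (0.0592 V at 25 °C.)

pH = 2.35

E°_cell = 1.18 V and n = 2.
log Q = n(E° − E)/0.0592 = 2×(1.18 − 1.070)/0.0592 = 3.716.
With Q = [Mn²⁺]·P(H₂) / [H⁺]^2, solving for [H⁺] gives log[H⁺] = -2.345, so pH = 2.35.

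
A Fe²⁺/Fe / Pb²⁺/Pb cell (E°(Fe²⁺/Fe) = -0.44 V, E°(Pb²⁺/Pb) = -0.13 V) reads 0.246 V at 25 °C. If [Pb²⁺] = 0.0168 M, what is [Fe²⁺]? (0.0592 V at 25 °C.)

From the Nernst equation, log Q = n(E° − E)/0.0592 = 2(0.31 − 0.246)/0.0592 = 2.162, so Q = 145.
With Q = [Fe²⁺]/[Pb²⁺] and the known concentrations, [Fe²⁺] in the numerator gives [Fe²⁺] = 2.4 M.

2.4 M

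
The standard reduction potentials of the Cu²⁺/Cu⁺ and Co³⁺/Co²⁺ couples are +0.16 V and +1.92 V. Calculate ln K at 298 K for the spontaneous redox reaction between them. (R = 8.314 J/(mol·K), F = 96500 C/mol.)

E°_cell = +1.92 − (+0.16) = 1.76 V, with n = 1 electron transferred.
At equilibrium E = 0, so the Nernst equation gives ln K = nFE°/RT = (1)(96500)(1.76)/((8.314)(298)) = 68.55.

ln K = 68.6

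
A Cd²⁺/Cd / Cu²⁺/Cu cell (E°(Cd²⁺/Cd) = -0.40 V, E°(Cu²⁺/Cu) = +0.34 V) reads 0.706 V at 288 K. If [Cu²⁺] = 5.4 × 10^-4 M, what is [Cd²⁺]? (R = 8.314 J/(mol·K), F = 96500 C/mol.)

0.0084 M

From the Nernst equation, ln Q = nF(E° − E)/RT = 2×96500×(0.74 − 0.706)/(8.314×288) = 2.741, so Q = 15.5.
With Q = [Cd²⁺]/[Cu²⁺] and the known concentrations, [Cd²⁺] in the numerator gives [Cd²⁺] = 0.0084 M.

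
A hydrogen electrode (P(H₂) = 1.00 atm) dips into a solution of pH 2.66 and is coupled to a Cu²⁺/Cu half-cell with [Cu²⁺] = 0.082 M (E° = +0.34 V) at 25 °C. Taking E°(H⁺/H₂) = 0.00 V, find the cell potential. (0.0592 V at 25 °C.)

The Cu²⁺/Cu couple is the cathode, so E°_cell = 0.34 V; n = 2.
[H⁺] = 10^(−2.66) = 0.0022 M, and Q = [H⁺]^2 / ([Cu²⁺]·P(H₂)) = 5.84 × 10^-5.
E = E° − (0.0592/2) log Q = 0.34 − (0.0592/2)(-4.234) = 0.465 V.

0.47 V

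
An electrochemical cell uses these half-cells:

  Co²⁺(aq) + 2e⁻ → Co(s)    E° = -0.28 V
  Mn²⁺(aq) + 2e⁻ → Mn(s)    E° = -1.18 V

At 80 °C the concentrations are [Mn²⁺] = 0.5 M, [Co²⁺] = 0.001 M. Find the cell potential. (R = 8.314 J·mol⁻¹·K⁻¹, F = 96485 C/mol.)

0.805 V

The Co²⁺/Co couple has the higher reduction potential and acts as the cathode, so E°_cell = -0.28 − (-1.18) = 0.90 V.
Balancing electrons gives n = 2; the reaction quotient is Q = [Mn²⁺]/[Co²⁺] = 500.
E = E° − (RT/nF) ln Q = 0.90 − (8.314×353)/(2×96485) × (6.215) = 0.900 − 0.095 = 0.805 V.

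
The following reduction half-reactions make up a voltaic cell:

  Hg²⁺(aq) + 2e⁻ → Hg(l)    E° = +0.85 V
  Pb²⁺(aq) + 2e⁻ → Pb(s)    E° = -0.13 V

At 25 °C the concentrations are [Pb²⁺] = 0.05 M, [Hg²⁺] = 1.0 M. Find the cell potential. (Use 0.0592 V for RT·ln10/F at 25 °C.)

The Hg²⁺/Hg couple has the higher reduction potential and acts as the cathode, so E°_cell = +0.85 − (-0.13) = 0.98 V.
Balancing electrons gives n = 2; the reaction quotient is Q = [Pb²⁺]/[Hg²⁺] = 0.0500.
At 25 °C, E = E° − (0.0592/n) log Q = 0.98 − (0.0592/2)(-1.301) = 0.980 + 0.039 = 1.019 V.

1.02 V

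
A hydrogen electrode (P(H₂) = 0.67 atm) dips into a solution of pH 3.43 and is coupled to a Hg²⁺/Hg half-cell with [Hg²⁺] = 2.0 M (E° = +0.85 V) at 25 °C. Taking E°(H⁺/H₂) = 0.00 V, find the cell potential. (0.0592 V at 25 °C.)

1.06 V

The Hg²⁺/Hg couple is the cathode, so E°_cell = 0.85 V; n = 2.
[H⁺] = 10^(−3.43) = 3.7 × 10^-4 M, and Q = [H⁺]^2 / ([Hg²⁺]·P(H₂)) = 1.03 × 10^-7.
E = E° − (0.0592/2) log Q = 0.85 − (0.0592/2)(-6.987) = 1.057 V.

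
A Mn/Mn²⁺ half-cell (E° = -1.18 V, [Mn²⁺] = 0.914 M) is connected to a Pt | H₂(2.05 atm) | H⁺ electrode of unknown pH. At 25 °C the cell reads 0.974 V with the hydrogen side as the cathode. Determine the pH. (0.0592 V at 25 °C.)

E°_cell = 1.18 V and n = 2.
log Q = n(E° − E)/0.0592 = 2×(1.18 − 0.974)/0.0592 = 6.959.
With Q = [Mn²⁺]·P(H₂) / [H⁺]^2, solving for [H⁺] gives log[H⁺] = -3.343, so pH = 3.34.

pH = 3.34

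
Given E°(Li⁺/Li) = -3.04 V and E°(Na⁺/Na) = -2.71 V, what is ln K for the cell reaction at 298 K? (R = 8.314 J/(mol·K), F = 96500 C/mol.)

ln K = 12.9

E°_cell = -2.71 − (-3.04) = 0.33 V, with n = 1 electron transferred.
At equilibrium E = 0, so the Nernst equation gives ln K = nFE°/RT = (1)(96500)(0.33)/((8.314)(298)) = 12.85.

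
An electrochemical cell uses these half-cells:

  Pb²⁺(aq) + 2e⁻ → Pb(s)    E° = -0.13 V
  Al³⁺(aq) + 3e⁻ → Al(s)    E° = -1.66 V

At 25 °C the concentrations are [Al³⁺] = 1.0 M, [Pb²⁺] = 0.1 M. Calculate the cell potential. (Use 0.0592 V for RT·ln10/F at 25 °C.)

1.50 V

The Pb²⁺/Pb couple has the higher reduction potential and acts as the cathode, so E°_cell = -0.13 − (-1.66) = 1.53 V.
Balancing electrons gives n = 6; the reaction quotient is Q = [Al³⁺]^2/[Pb²⁺]^3 = 1000.
At 25 °C, E = E° − (0.0592/n) log Q = 1.53 − (0.0592/6)(3.000) = 1.530 − 0.030 = 1.500 V.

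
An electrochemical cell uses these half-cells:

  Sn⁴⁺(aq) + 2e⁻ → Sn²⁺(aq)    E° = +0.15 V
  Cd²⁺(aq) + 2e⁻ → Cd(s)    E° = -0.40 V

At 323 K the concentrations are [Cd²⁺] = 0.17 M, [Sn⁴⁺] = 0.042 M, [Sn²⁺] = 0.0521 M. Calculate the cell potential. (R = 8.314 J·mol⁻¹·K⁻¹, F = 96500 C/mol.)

0.572 V

The Sn⁴⁺/Sn²⁺ couple has the higher reduction potential and acts as the cathode, so E°_cell = +0.15 − (-0.40) = 0.55 V.
Balancing electrons gives n = 2; the reaction quotient is Q = [Cd²⁺]·[Sn²⁺]/[Sn⁴⁺] = 0.211.
E = E° − (RT/nF) ln Q = 0.55 − (8.314×323)/(2×96500) × (-1.556) = 0.550 + 0.022 = 0.572 V.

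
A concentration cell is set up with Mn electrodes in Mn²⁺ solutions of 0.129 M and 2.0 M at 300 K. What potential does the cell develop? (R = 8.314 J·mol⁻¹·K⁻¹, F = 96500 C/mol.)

0.035 V

Both half-cells are Mn²⁺/Mn, so E°_cell = 0. The concentrated side is the cathode; the cell reaction moves Mn²⁺ from high to low concentration with n = 2.
Q = [Mn²⁺]_dilute/[Mn²⁺]_conc = 0.129/2.0 = 0.0645.
E = 0 − (RT/nF) ln Q = −((8.314×300)/(2×96500))(-2.741) = 0.0354 V.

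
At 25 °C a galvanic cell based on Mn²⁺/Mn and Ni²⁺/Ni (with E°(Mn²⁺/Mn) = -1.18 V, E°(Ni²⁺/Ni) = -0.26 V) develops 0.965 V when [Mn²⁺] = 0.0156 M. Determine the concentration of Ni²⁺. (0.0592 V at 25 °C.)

From the Nernst equation, log Q = n(E° − E)/0.0592 = 2(0.92 − 0.965)/0.0592 = -1.520, so Q = 0.0302.
With Q = [Mn²⁺]/[Ni²⁺] and the known concentrations, [Ni²⁺] in the denominator gives [Ni²⁺] = 0.52 M.

0.52 M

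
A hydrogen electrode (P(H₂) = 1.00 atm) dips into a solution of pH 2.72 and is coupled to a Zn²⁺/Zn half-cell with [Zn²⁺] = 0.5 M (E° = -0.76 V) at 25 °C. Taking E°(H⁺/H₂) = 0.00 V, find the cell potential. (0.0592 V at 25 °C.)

The hydrogen couple is the cathode, so E°_cell = 0.76 V; n = 2.
[H⁺] = 10^(−2.72) = 0.0019 M, and Q = [Zn²⁺]·P(H₂) / [H⁺]^2 = 1.38 × 10^5.
E = E° − (0.0592/2) log Q = 0.76 − (0.0592/2)(5.139) = 0.608 V.

0.61 V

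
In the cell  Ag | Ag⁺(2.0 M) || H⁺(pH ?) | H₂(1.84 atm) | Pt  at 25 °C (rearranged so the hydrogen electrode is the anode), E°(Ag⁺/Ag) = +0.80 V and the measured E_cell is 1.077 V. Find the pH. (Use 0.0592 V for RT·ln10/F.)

pH = 4.25

E°_cell = 0.80 V and n = 2.
log Q = n(E° − E)/0.0592 = 2×(0.80 − 1.077)/0.0592 = -9.358.
With Q = [H⁺]^2 / ([Ag⁺]^2·P(H₂)), solving for [H⁺] gives log[H⁺] = -4.246, so pH = 4.25.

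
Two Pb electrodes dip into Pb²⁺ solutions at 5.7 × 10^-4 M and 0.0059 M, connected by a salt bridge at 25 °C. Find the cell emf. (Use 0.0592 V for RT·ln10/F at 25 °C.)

0.030 V

Both half-cells are Pb²⁺/Pb, so E°_cell = 0. The concentrated side is the cathode; the cell reaction moves Pb²⁺ from high to low concentration with n = 2.
Q = [Pb²⁺]_dilute/[Pb²⁺]_conc = 5.7 × 10^-4/0.0059 = 0.0966.
E = 0 − (0.0592/2) log Q = −(0.0592/2)(-1.015) = 0.0300 V.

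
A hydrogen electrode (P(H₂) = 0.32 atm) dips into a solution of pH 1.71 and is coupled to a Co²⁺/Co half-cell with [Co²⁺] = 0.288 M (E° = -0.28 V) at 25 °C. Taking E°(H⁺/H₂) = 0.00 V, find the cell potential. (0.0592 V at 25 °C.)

0.21 V

The hydrogen couple is the cathode, so E°_cell = 0.28 V; n = 2.
[H⁺] = 10^(−1.71) = 0.019 M, and Q = [Co²⁺]·P(H₂) / [H⁺]^2 = 242.
E = E° − (0.0592/2) log Q = 0.28 − (0.0592/2)(2.385) = 0.209 V.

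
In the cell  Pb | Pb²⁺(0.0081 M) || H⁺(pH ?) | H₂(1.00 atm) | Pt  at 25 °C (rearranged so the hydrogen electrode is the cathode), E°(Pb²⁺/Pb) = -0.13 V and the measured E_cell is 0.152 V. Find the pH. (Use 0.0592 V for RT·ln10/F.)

E°_cell = 0.13 V and n = 2.
log Q = n(E° − E)/0.0592 = 2×(0.13 − 0.152)/0.0592 = -0.743.
With Q = [Pb²⁺]·P(H₂) / [H⁺]^2, solving for [H⁺] gives log[H⁺] = -0.674, so pH = 0.67.

pH = 0.67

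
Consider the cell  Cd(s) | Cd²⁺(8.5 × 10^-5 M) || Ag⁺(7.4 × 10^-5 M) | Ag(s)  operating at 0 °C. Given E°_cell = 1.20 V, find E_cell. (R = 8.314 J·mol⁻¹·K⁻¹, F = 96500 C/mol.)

Balancing electrons gives n = 2; the reaction quotient is Q = [Cd²⁺]/[Ag⁺]^2 = 1.55 × 10^4.
E = E° − (RT/nF) ln Q = 1.20 − (8.314×273)/(2×96500) × (9.650) = 1.200 − 0.113 = 1.087 V.

1.09 V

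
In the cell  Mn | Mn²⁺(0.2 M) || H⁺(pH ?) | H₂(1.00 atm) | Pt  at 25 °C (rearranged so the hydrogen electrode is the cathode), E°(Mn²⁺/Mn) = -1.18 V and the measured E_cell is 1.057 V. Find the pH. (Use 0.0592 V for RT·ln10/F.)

pH = 2.43

E°_cell = 1.18 V and n = 2.
log Q = n(E° − E)/0.0592 = 2×(1.18 − 1.057)/0.0592 = 4.155.
With Q = [Mn²⁺]·P(H₂) / [H⁺]^2, solving for [H⁺] gives log[H⁺] = -2.427, so pH = 2.43.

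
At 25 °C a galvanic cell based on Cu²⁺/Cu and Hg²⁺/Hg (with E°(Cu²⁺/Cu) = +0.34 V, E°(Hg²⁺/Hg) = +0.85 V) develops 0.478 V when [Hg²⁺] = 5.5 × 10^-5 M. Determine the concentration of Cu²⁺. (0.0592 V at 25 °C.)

From the Nernst equation, log Q = n(E° − E)/0.0592 = 2(0.51 − 0.478)/0.0592 = 1.081, so Q = 12.1.
With Q = [Cu²⁺]/[Hg²⁺] and the known concentrations, [Cu²⁺] in the numerator gives [Cu²⁺] = 6.6 × 10^-4 M.

6.6 × 10^-4 M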